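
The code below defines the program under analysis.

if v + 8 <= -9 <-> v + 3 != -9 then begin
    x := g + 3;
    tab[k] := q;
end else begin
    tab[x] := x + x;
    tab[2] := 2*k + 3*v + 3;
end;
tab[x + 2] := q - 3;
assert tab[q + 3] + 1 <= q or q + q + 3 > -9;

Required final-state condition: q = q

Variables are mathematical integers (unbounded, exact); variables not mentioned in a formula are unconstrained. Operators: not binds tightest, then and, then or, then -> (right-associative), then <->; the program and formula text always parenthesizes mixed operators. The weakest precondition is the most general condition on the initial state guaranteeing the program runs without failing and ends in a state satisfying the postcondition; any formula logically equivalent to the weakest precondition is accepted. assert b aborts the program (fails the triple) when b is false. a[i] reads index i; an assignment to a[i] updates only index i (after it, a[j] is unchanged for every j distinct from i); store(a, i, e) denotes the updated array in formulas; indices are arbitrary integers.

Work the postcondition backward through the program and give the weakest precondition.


Working backward. After the program, the postcondition q = q must hold; in canonical form it is true.
Before assert tab[q + 3] + 1 <= q or q + q + 3 > -9: tab[q + 3] <= q - 1 or 2*q > -12
Before tab[x + 2] := q - 3: store(tab, x + 2, q - 3)[q + 3] <= q - 1 or 2*q > -12
Then branch requires store(store(tab, k, q), g + 5, q - 3)[q + 3] <= q - 1 or 2*q > -12; else branch requires store(store(store(tab, x, 2*x), 2, 2*k + 3*v + 3), x + 2, q - 3)[q + 3] <= q - 1 or 2*q > -12.
Before the if: ((v <= -17 <-> v != -12) -> (store(store(tab, k, q), g + 5, q - 3)[q + 3] <= q - 1 or 2*q > -12)) and ((not (v <= -17 <-> v != -12)) -> (store(store(store(tab, x, 2*x), 2, 2*k + 3*v + 3), x + 2, q - 3)[q + 3] <= q - 1 or 2*q > -12))
Answer: WP = ((v <= -17 <-> v != -12) -> (store(store(tab, k, q), g + 5, q - 3)[q + 3] <= q - 1 or 2*q > -12)) and ((not (v <= -17 <-> v != -12)) -> (store(store(store(tab, x, 2*x), 2, 2*k + 3*v + 3), x + 2, q - 3)[q + 3] <= q - 1 or 2*q > -12))


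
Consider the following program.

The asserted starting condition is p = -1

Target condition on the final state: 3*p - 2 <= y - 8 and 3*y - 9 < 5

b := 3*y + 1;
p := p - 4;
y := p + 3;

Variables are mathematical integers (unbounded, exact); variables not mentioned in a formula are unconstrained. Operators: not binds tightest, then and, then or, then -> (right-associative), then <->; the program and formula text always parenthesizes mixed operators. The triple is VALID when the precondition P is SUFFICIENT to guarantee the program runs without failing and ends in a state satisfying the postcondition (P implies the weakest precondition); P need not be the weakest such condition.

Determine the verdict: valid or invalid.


Working backward. After the program, the postcondition 3*p - 2 <= y - 8 and 3*y - 9 < 5 must hold; in canonical form it is 3*p <= y - 6 and 3*y < 14.
Before y := p + 3: 2*p <= -3 and 3*p < 5
Before p := p - 4: 2*p <= 5 and 3*p < 17
Before b := 3*y + 1: 2*p <= 5 and 3*p < 17
The weakest precondition is 2*p <= 5 and 3*p < 17.
Check whether p = -1 implies it.
Every state satisfying the precondition satisfies the weakest precondition: the implication holds.
Answer: valid


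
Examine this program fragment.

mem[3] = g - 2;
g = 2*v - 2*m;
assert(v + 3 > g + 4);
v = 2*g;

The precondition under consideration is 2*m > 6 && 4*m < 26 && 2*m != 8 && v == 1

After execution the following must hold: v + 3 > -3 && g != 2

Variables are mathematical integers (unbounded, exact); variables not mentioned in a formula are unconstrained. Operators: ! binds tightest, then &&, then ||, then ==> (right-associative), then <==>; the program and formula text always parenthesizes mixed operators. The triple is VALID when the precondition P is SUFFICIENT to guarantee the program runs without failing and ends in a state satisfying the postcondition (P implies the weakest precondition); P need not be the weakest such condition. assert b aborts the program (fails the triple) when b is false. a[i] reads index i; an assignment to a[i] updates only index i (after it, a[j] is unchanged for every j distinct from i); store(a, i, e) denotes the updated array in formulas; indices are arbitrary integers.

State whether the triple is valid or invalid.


Working backward. After the program, the postcondition v + 3 > -3 && g != 2 must hold; in canonical form it is v > -6 && g != 2.
Before v := 2*g: 2*g > -6 && g != 2
Before assert v + 3 > g + 4: v > g + 1 && 2*g > -6 && g != 2
Before g := 2*v - 2*m: 2*m > v + 1 && 4*v > 4*m - 6 && 2*v != 2*m + 2
Before mem[3] := g - 2: 2*m > v + 1 && 4*v > 4*m - 6 && 2*v != 2*m + 2
The weakest precondition is 2*m > v + 1 && 4*v > 4*m - 6 && 2*v != 2*m + 2.
Check whether 2*m > 6 && 4*m < 26 && 2*m != 8 && v == 1 implies it.
Countermodel: at the initial state m = 5, v = 1, the precondition holds but the weakest precondition fails.
Answer: invalid


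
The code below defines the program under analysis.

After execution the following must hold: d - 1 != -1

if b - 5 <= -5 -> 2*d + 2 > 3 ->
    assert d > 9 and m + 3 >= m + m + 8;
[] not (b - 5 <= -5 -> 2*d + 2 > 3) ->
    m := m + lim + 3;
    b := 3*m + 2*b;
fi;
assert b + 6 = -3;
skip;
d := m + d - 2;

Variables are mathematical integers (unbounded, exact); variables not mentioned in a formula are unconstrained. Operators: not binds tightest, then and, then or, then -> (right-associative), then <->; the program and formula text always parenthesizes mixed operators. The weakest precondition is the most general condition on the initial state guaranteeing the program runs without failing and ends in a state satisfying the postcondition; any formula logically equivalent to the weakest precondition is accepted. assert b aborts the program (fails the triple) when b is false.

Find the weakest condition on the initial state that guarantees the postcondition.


Working backward. After the program, the postcondition d - 1 != -1 must hold; in canonical form it is d != 0.
Before d := m + d - 2: d + m != 2
Before skip: d + m != 2
Before assert b + 6 = -3: b = -9 and d + m != 2
Then branch requires d > 9 and m <= -5 and b = -9 and d + m != 2; else branch requires 2*b + 3*lim + 3*m = -18 and d + lim + m != -1.
Before the if: ((b <= 0 -> 2*d > 1) -> (d > 9 and m <= -5 and b = -9 and d + m != 2)) and ((not (b <= 0 -> 2*d > 1)) -> (2*b + 3*lim + 3*m = -18 and d + lim + m != -1))
Answer: WP = ((b <= 0 -> 2*d > 1) -> (d > 9 and m <= -5 and b = -9 and d + m != 2)) and ((not (b <= 0 -> 2*d > 1)) -> (2*b + 3*lim + 3*m = -18 and d + lim + m != -1))


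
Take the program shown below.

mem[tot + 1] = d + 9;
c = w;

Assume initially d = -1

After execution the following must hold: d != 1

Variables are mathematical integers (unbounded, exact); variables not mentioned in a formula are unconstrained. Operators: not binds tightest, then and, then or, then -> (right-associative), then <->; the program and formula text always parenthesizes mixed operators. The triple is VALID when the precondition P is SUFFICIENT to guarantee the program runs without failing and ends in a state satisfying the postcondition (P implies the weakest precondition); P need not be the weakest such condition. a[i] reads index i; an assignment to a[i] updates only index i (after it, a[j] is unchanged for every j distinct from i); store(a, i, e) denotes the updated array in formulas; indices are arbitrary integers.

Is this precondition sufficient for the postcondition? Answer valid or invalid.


Working backward. After the program, d != 1 must hold.
Before c := w: d != 1
Before mem[tot + 1] := d + 9: d != 1
The weakest precondition is d != 1.
Check whether d = -1 implies it.
Every state satisfying the precondition satisfies the weakest precondition: the implication holds.
Answer: valid


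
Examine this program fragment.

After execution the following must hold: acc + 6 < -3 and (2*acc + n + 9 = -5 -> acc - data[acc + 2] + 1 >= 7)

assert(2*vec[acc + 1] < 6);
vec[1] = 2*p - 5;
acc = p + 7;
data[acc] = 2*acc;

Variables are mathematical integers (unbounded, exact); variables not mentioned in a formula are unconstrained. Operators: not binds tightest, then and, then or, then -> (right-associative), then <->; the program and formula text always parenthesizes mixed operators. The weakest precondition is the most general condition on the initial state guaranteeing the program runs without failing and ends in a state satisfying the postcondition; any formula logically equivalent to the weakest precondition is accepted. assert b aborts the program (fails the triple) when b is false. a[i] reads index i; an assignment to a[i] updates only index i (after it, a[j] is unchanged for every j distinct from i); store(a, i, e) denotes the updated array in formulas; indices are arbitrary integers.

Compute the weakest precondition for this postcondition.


Working backward. After the program, the postcondition acc + 6 < -3 and (2*acc + n + 9 = -5 -> acc - data[acc + 2] + 1 >= 7) must hold; in canonical form it is acc < -9 and (2*acc + n = -14 -> acc >= data[acc + 2] + 6).
Before data[acc] := 2*acc: acc < -9 and (2*acc + n = -14 -> acc >= store(data, acc, 2*acc)[acc + 2] + 6)
Before acc := p + 7: p < -16 and (n + 2*p = -28 -> p >= store(data, p + 7, 2*p + 14)[p + 9] - 1)
Before vec[1] := 2*p - 5: p < -16 and (n + 2*p = -28 -> p >= store(data, p + 7, 2*p + 14)[p + 9] - 1)
Before assert 2*vec[acc + 1] < 6: 2*vec[acc + 1] < 6 and p < -16 and (n + 2*p = -28 -> p >= store(data, p + 7, 2*p + 14)[p + 9] - 1)
Answer: WP = 2*vec[acc + 1] < 6 and p < -16 and (n + 2*p = -28 -> p >= store(data, p + 7, 2*p + 14)[p + 9] - 1)


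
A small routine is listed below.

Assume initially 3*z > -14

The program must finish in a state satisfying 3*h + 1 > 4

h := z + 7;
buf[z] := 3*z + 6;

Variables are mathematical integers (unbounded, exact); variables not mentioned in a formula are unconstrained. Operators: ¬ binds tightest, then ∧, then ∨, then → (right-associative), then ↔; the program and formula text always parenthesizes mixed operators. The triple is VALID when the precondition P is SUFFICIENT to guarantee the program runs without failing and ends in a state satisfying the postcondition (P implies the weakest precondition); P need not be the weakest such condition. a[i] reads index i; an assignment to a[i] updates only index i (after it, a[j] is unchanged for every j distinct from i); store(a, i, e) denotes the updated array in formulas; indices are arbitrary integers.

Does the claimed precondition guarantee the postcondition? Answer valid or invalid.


Working backward. After the program, the postcondition 3*h + 1 > 4 must hold; in canonical form it is 3*h > 3.
Before buf[z] := 3*z + 6: 3*h > 3
Before h := z + 7: 3*z > -18
The weakest precondition is 3*z > -18.
Check whether 3*z > -14 implies it.
Every state satisfying the precondition satisfies the weakest precondition: the implication holds.
Answer: valid


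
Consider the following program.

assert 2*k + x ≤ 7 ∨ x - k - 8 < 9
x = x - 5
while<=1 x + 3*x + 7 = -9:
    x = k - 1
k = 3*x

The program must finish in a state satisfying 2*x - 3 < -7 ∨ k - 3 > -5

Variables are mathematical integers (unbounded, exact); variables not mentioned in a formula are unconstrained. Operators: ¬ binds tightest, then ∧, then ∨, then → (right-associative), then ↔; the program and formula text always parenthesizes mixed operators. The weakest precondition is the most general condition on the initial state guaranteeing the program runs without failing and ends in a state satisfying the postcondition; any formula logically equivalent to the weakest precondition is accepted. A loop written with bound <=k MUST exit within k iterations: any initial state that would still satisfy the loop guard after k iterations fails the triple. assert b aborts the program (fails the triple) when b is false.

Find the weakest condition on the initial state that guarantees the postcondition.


Working backward. After the program, the postcondition 2*x - 3 < -7 ∨ k - 3 > -5 must hold; in canonical form it is 2*x < -4 ∨ k > -2.
Before k := 3*x: 2*x < -4 ∨ 3*x > -2
Before the loop (bound <=1), unroll the exhaustion recursion (WP_0 = exit-now case; WP_j = one more guarded iteration, up to j = 1):
  WP_0: (¬(4*x = -16)) ∧ (2*x < -4 ∨ 3*x > -2)
  WP_1: (4*x = -16 → ((¬(4*k = -12)) ∧ (2*k < -2 ∨ 3*k > 1))) ∧ ((¬(4*x = -16)) → (2*x < -4 ∨ 3*x > -2))
So before the loop: (4*x = -16 → ((¬(4*k = -12)) ∧ (2*k < -2 ∨ 3*k > 1))) ∧ ((¬(4*x = -16)) → (2*x < -4 ∨ 3*x > -2))
Before x := x - 5: (4*x = 4 → ((¬(4*k = -12)) ∧ (2*k < -2 ∨ 3*k > 1))) ∧ ((¬(4*x = 4)) → (2*x < 6 ∨ 3*x > 13))
Before assert 2*k + x ≤ 7 ∨ x - k - 8 < 9: (2*k + x ≤ 7 ∨ x < k + 17) ∧ (4*x = 4 → ((¬(4*k = -12)) ∧ (2*k < -2 ∨ 3*k > 1))) ∧ ((¬(4*x = 4)) → (2*x < 6 ∨ 3*x > 13))
Answer: WP = (2*k + x ≤ 7 ∨ x < k + 17) ∧ (4*x = 4 → ((¬(4*k = -12)) ∧ (2*k < -2 ∨ 3*k > 1))) ∧ ((¬(4*x = 4)) → (2*x < 6 ∨ 3*x > 13))


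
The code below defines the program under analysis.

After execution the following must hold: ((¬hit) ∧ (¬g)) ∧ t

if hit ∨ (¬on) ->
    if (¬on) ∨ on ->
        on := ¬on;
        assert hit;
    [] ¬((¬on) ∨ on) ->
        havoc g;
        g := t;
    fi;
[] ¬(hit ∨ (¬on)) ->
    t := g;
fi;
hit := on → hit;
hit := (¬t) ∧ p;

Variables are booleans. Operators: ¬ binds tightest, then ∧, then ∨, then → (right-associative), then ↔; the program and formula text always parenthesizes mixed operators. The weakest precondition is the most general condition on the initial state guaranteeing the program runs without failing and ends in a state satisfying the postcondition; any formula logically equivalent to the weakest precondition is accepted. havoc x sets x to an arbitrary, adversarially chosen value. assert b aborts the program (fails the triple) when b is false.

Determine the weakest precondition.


Working backward. After the program, the postcondition ((¬hit) ∧ (¬g)) ∧ t must hold; in canonical form it is (¬hit) ∧ (¬g) ∧ t.
Before hit := (¬t) ∧ p: (¬((¬t) ∧ p)) ∧ (¬g) ∧ t
Before hit := on → hit: (¬((¬t) ∧ p)) ∧ (¬g) ∧ t
Then branch requires hit ∧ (¬((¬t) ∧ p)) ∧ (¬g) ∧ t; else branch requires false.
Before the if: ((hit ∨ (¬on)) → (hit ∧ (¬((¬t) ∧ p)) ∧ (¬g) ∧ t)) ∧ (hit ∨ (¬on))
Answer: WP = ((hit ∨ (¬on)) → (hit ∧ (¬((¬t) ∧ p)) ∧ (¬g) ∧ t)) ∧ (hit ∨ (¬on))


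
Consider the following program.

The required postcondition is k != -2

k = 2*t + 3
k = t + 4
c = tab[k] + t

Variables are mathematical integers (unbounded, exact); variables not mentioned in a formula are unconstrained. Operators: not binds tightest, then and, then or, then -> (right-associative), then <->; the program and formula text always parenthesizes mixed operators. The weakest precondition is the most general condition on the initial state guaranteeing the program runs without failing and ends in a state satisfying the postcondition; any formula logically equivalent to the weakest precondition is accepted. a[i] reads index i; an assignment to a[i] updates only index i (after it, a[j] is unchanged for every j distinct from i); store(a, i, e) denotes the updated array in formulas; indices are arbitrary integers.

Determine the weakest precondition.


Working backward. After the program, k != -2 must hold.
Before c := tab[k] + t: k != -2
Before k := t + 4: t != -6
Before k := 2*t + 3: t != -6
Answer: WP = t != -6


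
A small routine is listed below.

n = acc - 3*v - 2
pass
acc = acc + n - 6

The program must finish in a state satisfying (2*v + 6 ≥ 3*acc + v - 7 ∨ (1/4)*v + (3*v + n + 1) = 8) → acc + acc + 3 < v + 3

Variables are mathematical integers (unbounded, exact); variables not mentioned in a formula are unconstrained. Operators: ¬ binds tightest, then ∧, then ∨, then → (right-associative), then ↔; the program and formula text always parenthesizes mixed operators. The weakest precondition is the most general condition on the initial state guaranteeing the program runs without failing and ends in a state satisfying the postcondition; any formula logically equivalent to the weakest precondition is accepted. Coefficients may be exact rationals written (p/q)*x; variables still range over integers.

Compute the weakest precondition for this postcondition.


Working backward. After the program, the postcondition (2*v + 6 ≥ 3*acc + v - 7 ∨ (1/4)*v + (3*v + n + 1) = 8) → acc + acc + 3 < v + 3 must hold; in canonical form it is (v ≥ 3*acc - 13 ∨ n + (13/4)*v = 7) → 2*acc < v.
Before acc := acc + n - 6: (v ≥ 3*acc + 3*n - 31 ∨ n + (13/4)*v = 7) → 2*acc + 2*n < v + 12
Before skip: (v ≥ 3*acc + 3*n - 31 ∨ n + (13/4)*v = 7) → 2*acc + 2*n < v + 12
Before n := acc - 3*v - 2: (10*v ≥ 6*acc - 37 ∨ acc + (1/4)*v = 9) → 4*acc < 7*v + 16
Answer: WP = (10*v ≥ 6*acc - 37 ∨ acc + (1/4)*v = 9) → 4*acc < 7*v + 16


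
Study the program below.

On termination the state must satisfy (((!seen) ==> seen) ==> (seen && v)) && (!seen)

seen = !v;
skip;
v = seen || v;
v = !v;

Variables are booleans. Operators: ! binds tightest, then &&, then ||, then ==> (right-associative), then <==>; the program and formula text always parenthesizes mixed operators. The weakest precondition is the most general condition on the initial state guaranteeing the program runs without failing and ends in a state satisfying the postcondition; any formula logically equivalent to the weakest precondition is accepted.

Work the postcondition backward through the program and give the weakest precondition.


Working backward. After the program, (((!seen) ==> seen) ==> (seen && v)) && (!seen) must hold.
Before v := !v: (((!seen) ==> seen) ==> (seen && (!v))) && (!seen)
Before v := seen || v: (((!seen) ==> seen) ==> (seen && (!(seen || v)))) && (!seen)
Before skip: (((!seen) ==> seen) ==> (seen && (!(seen || v)))) && (!seen)
Before seen := !v: (!(v ==> (!v))) && v
Answer: WP = (!(v ==> (!v))) && v


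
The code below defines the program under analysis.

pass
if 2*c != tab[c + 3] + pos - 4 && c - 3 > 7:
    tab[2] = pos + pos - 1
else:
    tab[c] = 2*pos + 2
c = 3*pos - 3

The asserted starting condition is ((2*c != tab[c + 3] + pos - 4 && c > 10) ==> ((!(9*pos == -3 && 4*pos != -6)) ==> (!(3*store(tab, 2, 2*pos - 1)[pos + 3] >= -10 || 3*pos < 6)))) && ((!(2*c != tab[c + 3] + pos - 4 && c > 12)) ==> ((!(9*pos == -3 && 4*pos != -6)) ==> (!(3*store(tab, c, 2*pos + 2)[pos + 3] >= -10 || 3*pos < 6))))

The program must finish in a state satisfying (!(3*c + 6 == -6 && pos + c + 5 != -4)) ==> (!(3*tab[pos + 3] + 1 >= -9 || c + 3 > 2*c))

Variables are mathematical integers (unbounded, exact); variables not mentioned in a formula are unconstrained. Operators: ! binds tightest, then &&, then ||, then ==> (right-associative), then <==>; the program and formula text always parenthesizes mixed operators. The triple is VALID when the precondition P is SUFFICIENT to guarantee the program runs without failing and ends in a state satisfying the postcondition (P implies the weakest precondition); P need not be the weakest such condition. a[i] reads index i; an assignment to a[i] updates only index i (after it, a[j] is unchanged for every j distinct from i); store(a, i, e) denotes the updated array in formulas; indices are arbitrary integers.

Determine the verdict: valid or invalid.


Working backward. After the program, the postcondition (!(3*c + 6 == -6 && pos + c + 5 != -4)) ==> (!(3*tab[pos + 3] + 1 >= -9 || c + 3 > 2*c)) must hold; in canonical form it is (!(3*c == -12 && c + pos != -9)) ==> (!(3*tab[pos + 3] >= -10 || c < 3)).
Before c := 3*pos - 3: (!(9*pos == -3 && 4*pos != -6)) ==> (!(3*tab[pos + 3] >= -10 || 3*pos < 6))
Then branch requires (!(9*pos == -3 && 4*pos != -6)) ==> (!(3*store(tab, 2, 2*pos - 1)[pos + 3] >= -10 || 3*pos < 6)); else branch requires (!(9*pos == -3 && 4*pos != -6)) ==> (!(3*store(tab, c, 2*pos + 2)[pos + 3] >= -10 || 3*pos < 6)).
Before the if: ((2*c != tab[c + 3] + pos - 4 && c > 10) ==> ((!(9*pos == -3 && 4*pos != -6)) ==> (!(3*store(tab, 2, 2*pos - 1)[pos + 3] >= -10 || 3*pos < 6)))) && ((!(2*c != tab[c + 3] + pos - 4 && c > 10)) ==> ((!(9*pos == -3 && 4*pos != -6)) ==> (!(3*store(tab, c, 2*pos + 2)[pos + 3] >= -10 || 3*pos < 6))))
Before skip: ((2*c != tab[c + 3] + pos - 4 && c > 10) ==> ((!(9*pos == -3 && 4*pos != -6)) ==> (!(3*store(tab, 2, 2*pos - 1)[pos + 3] >= -10 || 3*pos < 6)))) && ((!(2*c != tab[c + 3] + pos - 4 && c > 10)) ==> ((!(9*pos == -3 && 4*pos != -6)) ==> (!(3*store(tab, c, 2*pos + 2)[pos + 3] >= -10 || 3*pos < 6))))
The weakest precondition is ((2*c != tab[c + 3] + pos - 4 && c > 10) ==> ((!(9*pos == -3 && 4*pos != -6)) ==> (!(3*store(tab, 2, 2*pos - 1)[pos + 3] >= -10 || 3*pos < 6)))) && ((!(2*c != tab[c + 3] + pos - 4 && c > 10)) ==> ((!(9*pos == -3 && 4*pos != -6)) ==> (!(3*store(tab, c, 2*pos + 2)[pos + 3] >= -10 || 3*pos < 6)))).
Check whether ((2*c != tab[c + 3] + pos - 4 && c > 10) ==> ((!(9*pos == -3 && 4*pos != -6)) ==> (!(3*store(tab, 2, 2*pos - 1)[pos + 3] >= -10 || 3*pos < 6)))) && ((!(2*c != tab[c + 3] + pos - 4 && c > 12)) ==> ((!(9*pos == -3 && 4*pos != -6)) ==> (!(3*store(tab, c, 2*pos + 2)[pos + 3] >= -10 || 3*pos < 6)))) implies it.
Every state satisfying the precondition satisfies the weakest precondition: the implication holds.
Answer: valid


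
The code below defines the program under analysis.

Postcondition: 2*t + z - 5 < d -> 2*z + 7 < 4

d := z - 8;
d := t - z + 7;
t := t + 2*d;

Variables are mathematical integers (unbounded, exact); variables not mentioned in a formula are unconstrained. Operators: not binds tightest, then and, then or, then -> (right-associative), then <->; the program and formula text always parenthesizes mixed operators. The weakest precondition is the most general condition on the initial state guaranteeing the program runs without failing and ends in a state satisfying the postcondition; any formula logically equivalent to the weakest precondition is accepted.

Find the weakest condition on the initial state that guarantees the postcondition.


Working backward. After the program, the postcondition 2*t + z - 5 < d -> 2*z + 7 < 4 must hold; in canonical form it is 2*t + z < d + 5 -> 2*z < -3.
Before t := t + 2*d: 3*d + 2*t + z < 5 -> 2*z < -3
Before d := t - z + 7: 5*t < 2*z - 16 -> 2*z < -3
Before d := z - 8: 5*t < 2*z - 16 -> 2*z < -3
Answer: WP = 5*t < 2*z - 16 -> 2*z < -3


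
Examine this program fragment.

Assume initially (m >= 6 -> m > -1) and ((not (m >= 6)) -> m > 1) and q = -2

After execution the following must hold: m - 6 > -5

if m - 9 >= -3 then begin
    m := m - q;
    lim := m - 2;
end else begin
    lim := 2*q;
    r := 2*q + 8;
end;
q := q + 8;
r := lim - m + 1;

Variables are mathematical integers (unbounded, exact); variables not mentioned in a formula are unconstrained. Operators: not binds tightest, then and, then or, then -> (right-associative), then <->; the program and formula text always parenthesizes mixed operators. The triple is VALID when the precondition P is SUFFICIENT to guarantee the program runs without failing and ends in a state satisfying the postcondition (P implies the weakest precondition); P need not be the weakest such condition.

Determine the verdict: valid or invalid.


Working backward. After the program, the postcondition m - 6 > -5 must hold; in canonical form it is m > 1.
Before r := lim - m + 1: m > 1
Before q := q + 8: m > 1
Then branch requires m > q + 1; else branch requires m > 1.
Before the if: (m >= 6 -> m > q + 1) and ((not (m >= 6)) -> m > 1)
The weakest precondition is (m >= 6 -> m > q + 1) and ((not (m >= 6)) -> m > 1).
Check whether (m >= 6 -> m > -1) and ((not (m >= 6)) -> m > 1) and q = -2 implies it.
Every state satisfying the precondition satisfies the weakest precondition: the implication holds.
Answer: valid


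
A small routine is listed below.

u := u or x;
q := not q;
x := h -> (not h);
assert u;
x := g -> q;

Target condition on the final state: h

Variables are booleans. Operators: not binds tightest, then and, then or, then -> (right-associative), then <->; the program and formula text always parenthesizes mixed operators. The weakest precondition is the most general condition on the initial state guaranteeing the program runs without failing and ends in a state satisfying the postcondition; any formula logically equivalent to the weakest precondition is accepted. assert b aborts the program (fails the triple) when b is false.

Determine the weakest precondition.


Working backward. After the program, h must hold.
Before x := g -> q: h
Before assert u: u and h
Before x := h -> (not h): u and h
Before q := not q: u and h
Before u := u or x: (u or x) and h
Answer: WP = (u or x) and h


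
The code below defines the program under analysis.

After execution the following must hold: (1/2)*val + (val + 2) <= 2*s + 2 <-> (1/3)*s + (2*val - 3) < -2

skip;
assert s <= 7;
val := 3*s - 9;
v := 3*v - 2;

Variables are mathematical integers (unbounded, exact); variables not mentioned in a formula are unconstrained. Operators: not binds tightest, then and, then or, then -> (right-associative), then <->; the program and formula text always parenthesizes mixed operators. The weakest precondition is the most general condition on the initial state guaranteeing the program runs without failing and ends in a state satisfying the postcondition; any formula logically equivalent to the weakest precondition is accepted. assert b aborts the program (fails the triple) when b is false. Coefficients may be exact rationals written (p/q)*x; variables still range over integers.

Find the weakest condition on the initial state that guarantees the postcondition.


Working backward. After the program, the postcondition (1/2)*val + (val + 2) <= 2*s + 2 <-> (1/3)*s + (2*val - 3) < -2 must hold; in canonical form it is (3/2)*val <= 2*s <-> (1/3)*s + 2*val < 1.
Before v := 3*v - 2: (3/2)*val <= 2*s <-> (1/3)*s + 2*val < 1
Before val := 3*s - 9: (5/2)*s <= 27/2 <-> (19/3)*s < 19
Before assert s <= 7: s <= 7 and ((5/2)*s <= 27/2 <-> (19/3)*s < 19)
Before skip: s <= 7 and ((5/2)*s <= 27/2 <-> (19/3)*s < 19)
Answer: WP = s <= 7 and ((5/2)*s <= 27/2 <-> (19/3)*s < 19)


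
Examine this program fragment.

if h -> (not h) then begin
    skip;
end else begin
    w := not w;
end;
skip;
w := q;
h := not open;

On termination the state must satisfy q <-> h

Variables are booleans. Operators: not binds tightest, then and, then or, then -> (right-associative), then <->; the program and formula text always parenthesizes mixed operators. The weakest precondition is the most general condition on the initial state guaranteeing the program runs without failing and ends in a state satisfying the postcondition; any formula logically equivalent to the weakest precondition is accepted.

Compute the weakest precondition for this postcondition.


Working backward. After the program, q <-> h must hold.
Before h := not open: q <-> (not open)
Before w := q: q <-> (not open)
Before skip: q <-> (not open)
Then branch requires q <-> (not open); else branch requires q <-> (not open).
Before the if: ((h -> (not h)) -> (q <-> (not open))) and ((not (h -> (not h))) -> (q <-> (not open)))
Answer: WP = ((h -> (not h)) -> (q <-> (not open))) and ((not (h -> (not h))) -> (q <-> (not open)))


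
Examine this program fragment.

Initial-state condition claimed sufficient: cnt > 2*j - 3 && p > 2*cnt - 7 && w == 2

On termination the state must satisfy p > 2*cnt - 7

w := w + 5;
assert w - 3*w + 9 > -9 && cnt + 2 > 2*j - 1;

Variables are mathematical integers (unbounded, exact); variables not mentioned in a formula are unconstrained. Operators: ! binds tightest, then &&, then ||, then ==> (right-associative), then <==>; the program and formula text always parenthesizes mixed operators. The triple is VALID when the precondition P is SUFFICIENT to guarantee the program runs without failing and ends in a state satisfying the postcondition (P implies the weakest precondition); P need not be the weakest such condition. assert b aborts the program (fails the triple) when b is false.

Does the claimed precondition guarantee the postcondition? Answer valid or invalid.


Working backward. After the program, p > 2*cnt - 7 must hold.
Before assert w - 3*w + 9 > -9 && cnt + 2 > 2*j - 1: 2*w < 18 && cnt > 2*j - 3 && p > 2*cnt - 7
Before w := w + 5: 2*w < 8 && cnt > 2*j - 3 && p > 2*cnt - 7
The weakest precondition is 2*w < 8 && cnt > 2*j - 3 && p > 2*cnt - 7.
Check whether cnt > 2*j - 3 && p > 2*cnt - 7 && w == 2 implies it.
Every state satisfying the precondition satisfies the weakest precondition: the implication holds.
Answer: valid


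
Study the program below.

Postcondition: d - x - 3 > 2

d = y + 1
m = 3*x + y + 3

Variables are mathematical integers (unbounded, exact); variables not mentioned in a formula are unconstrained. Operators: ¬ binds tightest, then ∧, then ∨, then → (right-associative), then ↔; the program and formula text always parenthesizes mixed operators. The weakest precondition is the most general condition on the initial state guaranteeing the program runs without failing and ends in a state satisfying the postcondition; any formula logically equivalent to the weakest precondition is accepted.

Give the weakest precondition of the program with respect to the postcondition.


Working backward. After the program, the postcondition d - x - 3 > 2 must hold; in canonical form it is d > x + 5.
Before m := 3*x + y + 3: d > x + 5
Before d := y + 1: y > x + 4
Answer: WP = y > x + 4


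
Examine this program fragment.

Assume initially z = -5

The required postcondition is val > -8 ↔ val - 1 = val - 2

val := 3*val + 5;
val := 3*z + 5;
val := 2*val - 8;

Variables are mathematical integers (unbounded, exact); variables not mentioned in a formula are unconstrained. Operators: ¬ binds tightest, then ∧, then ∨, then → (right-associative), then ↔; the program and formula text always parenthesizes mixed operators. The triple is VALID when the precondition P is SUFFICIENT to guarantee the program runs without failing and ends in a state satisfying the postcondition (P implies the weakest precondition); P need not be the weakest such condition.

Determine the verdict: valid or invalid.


Working backward. After the program, the postcondition val > -8 ↔ val - 1 = val - 2 must hold; in canonical form it is ¬(val > -8).
Before val := 2*val - 8: ¬(2*val > 0)
Before val := 3*z + 5: ¬(6*z > -10)
Before val := 3*val + 5: ¬(6*z > -10)
The weakest precondition is ¬(6*z > -10).
Check whether z = -5 implies it.
Every state satisfying the precondition satisfies the weakest precondition: the implication holds.
Answer: valid


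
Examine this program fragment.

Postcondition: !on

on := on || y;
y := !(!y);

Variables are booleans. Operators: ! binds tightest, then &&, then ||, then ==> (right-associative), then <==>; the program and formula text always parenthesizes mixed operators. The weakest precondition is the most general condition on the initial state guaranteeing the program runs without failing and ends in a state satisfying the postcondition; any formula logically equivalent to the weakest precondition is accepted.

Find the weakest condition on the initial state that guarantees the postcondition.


Working backward. After the program, !on must hold.
Before y := !(!y): !on
Before on := on || y: !(on || y)
Answer: WP = !(on || y)


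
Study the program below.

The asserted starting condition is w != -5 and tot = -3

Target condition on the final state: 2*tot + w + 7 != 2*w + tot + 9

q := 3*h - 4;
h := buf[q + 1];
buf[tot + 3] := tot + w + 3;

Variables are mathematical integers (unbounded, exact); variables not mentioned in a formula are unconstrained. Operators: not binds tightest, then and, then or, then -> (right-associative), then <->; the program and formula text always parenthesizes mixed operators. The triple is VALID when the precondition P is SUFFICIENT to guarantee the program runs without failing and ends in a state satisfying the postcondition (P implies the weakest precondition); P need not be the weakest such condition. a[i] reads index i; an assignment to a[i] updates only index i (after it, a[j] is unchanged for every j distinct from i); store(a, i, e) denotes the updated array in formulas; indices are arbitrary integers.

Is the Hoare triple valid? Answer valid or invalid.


Working backward. After the program, the postcondition 2*tot + w + 7 != 2*w + tot + 9 must hold; in canonical form it is tot != w + 2.
Before buf[tot + 3] := tot + w + 3: tot != w + 2
Before h := buf[q + 1]: tot != w + 2
Before q := 3*h - 4: tot != w + 2
The weakest precondition is tot != w + 2.
Check whether w != -5 and tot = -3 implies it.
Every state satisfying the precondition satisfies the weakest precondition: the implication holds.
Answer: valid


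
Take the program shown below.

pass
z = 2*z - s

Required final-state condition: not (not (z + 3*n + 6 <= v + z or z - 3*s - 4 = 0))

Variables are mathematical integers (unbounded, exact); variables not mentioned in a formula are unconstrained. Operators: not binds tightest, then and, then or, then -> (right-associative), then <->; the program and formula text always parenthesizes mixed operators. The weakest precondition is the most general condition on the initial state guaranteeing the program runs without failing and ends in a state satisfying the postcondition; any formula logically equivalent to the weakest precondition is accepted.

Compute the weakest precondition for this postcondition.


Working backward. After the program, the postcondition not (not (z + 3*n + 6 <= v + z or z - 3*s - 4 = 0)) must hold; in canonical form it is 3*n <= v - 6 or z = 3*s + 4.
Before z := 2*z - s: 3*n <= v - 6 or 2*z = 4*s + 4
Before skip: 3*n <= v - 6 or 2*z = 4*s + 4
Answer: WP = 3*n <= v - 6 or 2*z = 4*s + 4


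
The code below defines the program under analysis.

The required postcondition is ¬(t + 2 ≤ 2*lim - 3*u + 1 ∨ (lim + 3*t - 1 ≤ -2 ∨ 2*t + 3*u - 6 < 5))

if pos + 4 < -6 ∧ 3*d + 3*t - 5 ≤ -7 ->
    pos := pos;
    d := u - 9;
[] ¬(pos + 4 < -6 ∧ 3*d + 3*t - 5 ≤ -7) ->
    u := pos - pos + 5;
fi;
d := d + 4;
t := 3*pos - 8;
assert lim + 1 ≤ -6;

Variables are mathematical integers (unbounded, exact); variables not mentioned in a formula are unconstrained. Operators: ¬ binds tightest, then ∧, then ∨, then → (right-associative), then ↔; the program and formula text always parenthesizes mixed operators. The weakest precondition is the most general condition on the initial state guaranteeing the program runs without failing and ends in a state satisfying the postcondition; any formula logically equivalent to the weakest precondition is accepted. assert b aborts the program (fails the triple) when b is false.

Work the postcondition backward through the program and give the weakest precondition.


Working backward. After the program, the postcondition ¬(t + 2 ≤ 2*lim - 3*u + 1 ∨ (lim + 3*t - 1 ≤ -2 ∨ 2*t + 3*u - 6 < 5)) must hold; in canonical form it is ¬(t + 3*u ≤ 2*lim - 1 ∨ lim + 3*t ≤ -1 ∨ 2*t + 3*u < 11).
Before assert lim + 1 ≤ -6: lim ≤ -7 ∧ (¬(t + 3*u ≤ 2*lim - 1 ∨ lim + 3*t ≤ -1 ∨ 2*t + 3*u < 11))
Before t := 3*pos - 8: lim ≤ -7 ∧ (¬(3*pos + 3*u ≤ 2*lim + 7 ∨ lim + 9*pos ≤ 23 ∨ 6*pos + 3*u < 27))
Before d := d + 4: lim ≤ -7 ∧ (¬(3*pos + 3*u ≤ 2*lim + 7 ∨ lim + 9*pos ≤ 23 ∨ 6*pos + 3*u < 27))
Then branch requires lim ≤ -7 ∧ (¬(3*pos + 3*u ≤ 2*lim + 7 ∨ lim + 9*pos ≤ 23 ∨ 6*pos + 3*u < 27)); else branch requires lim ≤ -7 ∧ (¬(3*pos ≤ 2*lim - 8 ∨ lim + 9*pos ≤ 23 ∨ 6*pos < 12)).
Before the if: ((pos < -10 ∧ 3*d + 3*t ≤ -2) → (lim ≤ -7 ∧ (¬(3*pos + 3*u ≤ 2*lim + 7 ∨ lim + 9*pos ≤ 23 ∨ 6*pos + 3*u < 27)))) ∧ ((¬(pos < -10 ∧ 3*d + 3*t ≤ -2)) → (lim ≤ -7 ∧ (¬(3*pos ≤ 2*lim - 8 ∨ lim + 9*pos ≤ 23 ∨ 6*pos < 12))))
Answer: WP = ((pos < -10 ∧ 3*d + 3*t ≤ -2) → (lim ≤ -7 ∧ (¬(3*pos + 3*u ≤ 2*lim + 7 ∨ lim + 9*pos ≤ 23 ∨ 6*pos + 3*u < 27)))) ∧ ((¬(pos < -10 ∧ 3*d + 3*t ≤ -2)) → (lim ≤ -7 ∧ (¬(3*pos ≤ 2*lim - 8 ∨ lim + 9*pos ≤ 23 ∨ 6*pos < 12))))


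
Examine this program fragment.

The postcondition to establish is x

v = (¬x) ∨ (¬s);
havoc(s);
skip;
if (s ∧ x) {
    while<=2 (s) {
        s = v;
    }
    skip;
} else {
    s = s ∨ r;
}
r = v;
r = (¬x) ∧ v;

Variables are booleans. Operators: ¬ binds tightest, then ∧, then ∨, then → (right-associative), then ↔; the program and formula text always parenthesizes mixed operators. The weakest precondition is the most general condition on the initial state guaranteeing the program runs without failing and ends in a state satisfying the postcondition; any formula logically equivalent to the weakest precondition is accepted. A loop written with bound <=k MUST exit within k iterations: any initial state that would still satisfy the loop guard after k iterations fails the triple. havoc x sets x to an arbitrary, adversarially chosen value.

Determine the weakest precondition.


Working backward. After the program, x must hold.
Before r := (¬x) ∧ v: x
Before r := v: x
Then branch requires (s → ((v → ((¬v) ∧ x)) ∧ ((¬v) → x))) ∧ ((¬s) → x); else branch requires x.
Before the if: ((s ∧ x) → ((s → ((v → ((¬v) ∧ x)) ∧ ((¬v) → x))) ∧ ((¬s) → x))) ∧ ((¬(s ∧ x)) → x)
Before skip: ((s ∧ x) → ((s → ((v → ((¬v) ∧ x)) ∧ ((¬v) → x))) ∧ ((¬s) → x))) ∧ ((¬(s ∧ x)) → x)
Before havoc s: (x → ((v → ((¬v) ∧ x)) ∧ ((¬v) → x))) ∧ ((¬x) → x) ∧ x
Before v := (¬x) ∨ (¬s): (x → ((((¬x) ∨ (¬s)) → ((¬((¬x) ∨ (¬s))) ∧ x)) ∧ ((¬((¬x) ∨ (¬s))) → x))) ∧ ((¬x) → x) ∧ x
Answer: WP = (x → ((((¬x) ∨ (¬s)) → ((¬((¬x) ∨ (¬s))) ∧ x)) ∧ ((¬((¬x) ∨ (¬s))) → x))) ∧ ((¬x) → x) ∧ x


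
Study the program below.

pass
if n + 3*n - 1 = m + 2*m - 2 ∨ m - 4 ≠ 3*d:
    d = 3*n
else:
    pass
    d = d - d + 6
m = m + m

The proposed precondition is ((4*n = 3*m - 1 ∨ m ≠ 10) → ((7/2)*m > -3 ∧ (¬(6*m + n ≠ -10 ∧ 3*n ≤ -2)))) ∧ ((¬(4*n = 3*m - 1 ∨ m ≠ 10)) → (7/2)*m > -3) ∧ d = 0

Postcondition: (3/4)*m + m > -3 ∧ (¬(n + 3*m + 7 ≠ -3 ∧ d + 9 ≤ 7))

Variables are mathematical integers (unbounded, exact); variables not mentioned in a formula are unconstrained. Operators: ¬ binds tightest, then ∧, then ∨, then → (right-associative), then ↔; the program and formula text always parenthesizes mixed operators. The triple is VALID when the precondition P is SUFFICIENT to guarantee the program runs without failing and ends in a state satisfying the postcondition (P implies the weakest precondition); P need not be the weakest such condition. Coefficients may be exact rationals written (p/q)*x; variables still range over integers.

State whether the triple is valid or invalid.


Working backward. After the program, the postcondition (3/4)*m + m > -3 ∧ (¬(n + 3*m + 7 ≠ -3 ∧ d + 9 ≤ 7)) must hold; in canonical form it is (7/4)*m > -3 ∧ (¬(3*m + n ≠ -10 ∧ d ≤ -2)).
Before m := m + m: (7/2)*m > -3 ∧ (¬(6*m + n ≠ -10 ∧ d ≤ -2))
Then branch requires (7/2)*m > -3 ∧ (¬(6*m + n ≠ -10 ∧ 3*n ≤ -2)); else branch requires (7/2)*m > -3.
Before the if: ((4*n = 3*m - 1 ∨ m ≠ 3*d + 4) → ((7/2)*m > -3 ∧ (¬(6*m + n ≠ -10 ∧ 3*n ≤ -2)))) ∧ ((¬(4*n = 3*m - 1 ∨ m ≠ 3*d + 4)) → (7/2)*m > -3)
Before skip: ((4*n = 3*m - 1 ∨ m ≠ 3*d + 4) → ((7/2)*m > -3 ∧ (¬(6*m + n ≠ -10 ∧ 3*n ≤ -2)))) ∧ ((¬(4*n = 3*m - 1 ∨ m ≠ 3*d + 4)) → (7/2)*m > -3)
The weakest precondition is ((4*n = 3*m - 1 ∨ m ≠ 3*d + 4) → ((7/2)*m > -3 ∧ (¬(6*m + n ≠ -10 ∧ 3*n ≤ -2)))) ∧ ((¬(4*n = 3*m - 1 ∨ m ≠ 3*d + 4)) → (7/2)*m > -3).
Check whether ((4*n = 3*m - 1 ∨ m ≠ 10) → ((7/2)*m > -3 ∧ (¬(6*m + n ≠ -10 ∧ 3*n ≤ -2)))) ∧ ((¬(4*n = 3*m - 1 ∨ m ≠ 10)) → (7/2)*m > -3) ∧ d = 0 implies it.
Countermodel: at the initial state d = 0, m = 10, n = -1, the precondition holds but the weakest precondition fails.
Answer: invalid
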